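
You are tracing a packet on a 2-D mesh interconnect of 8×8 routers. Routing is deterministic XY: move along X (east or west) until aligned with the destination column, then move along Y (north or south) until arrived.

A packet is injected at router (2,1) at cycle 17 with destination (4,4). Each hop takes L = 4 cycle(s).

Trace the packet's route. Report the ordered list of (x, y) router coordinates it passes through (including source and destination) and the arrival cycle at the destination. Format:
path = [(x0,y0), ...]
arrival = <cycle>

path = [(2,1), (3,1), (4,1), (4,2), (4,3), (4,4)]
arrival = 37

hop 0: (2,1) @ cyc 17
hop 1: (3,1) @ cyc 21  [E]
hop 2: (4,1) @ cyc 25  [E]
hop 3: (4,2) @ cyc 29  [N]
hop 4: (4,3) @ cyc 33  [N]
hop 5: (4,4) @ cyc 37  [N]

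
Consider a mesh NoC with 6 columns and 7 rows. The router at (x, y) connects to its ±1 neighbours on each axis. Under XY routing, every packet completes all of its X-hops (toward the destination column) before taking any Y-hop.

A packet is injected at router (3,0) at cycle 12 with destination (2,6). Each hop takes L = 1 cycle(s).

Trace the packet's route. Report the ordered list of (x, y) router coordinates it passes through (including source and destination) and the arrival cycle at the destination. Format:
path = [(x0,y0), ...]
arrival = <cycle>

path = [(3,0), (2,0), (2,1), (2,2), (2,3), (2,4), (2,5), (2,6)]
arrival = 19

  0. router=(3,0) cycle=12 (inject)
  1. router=(2,0) cycle=13 dir=W
  2. router=(2,1) cycle=14 dir=N
  3. router=(2,2) cycle=15 dir=N
  4. router=(2,3) cycle=16 dir=N
  5. router=(2,4) cycle=17 dir=N
  6. router=(2,5) cycle=18 dir=N
  7. router=(2,6) cycle=19 dir=N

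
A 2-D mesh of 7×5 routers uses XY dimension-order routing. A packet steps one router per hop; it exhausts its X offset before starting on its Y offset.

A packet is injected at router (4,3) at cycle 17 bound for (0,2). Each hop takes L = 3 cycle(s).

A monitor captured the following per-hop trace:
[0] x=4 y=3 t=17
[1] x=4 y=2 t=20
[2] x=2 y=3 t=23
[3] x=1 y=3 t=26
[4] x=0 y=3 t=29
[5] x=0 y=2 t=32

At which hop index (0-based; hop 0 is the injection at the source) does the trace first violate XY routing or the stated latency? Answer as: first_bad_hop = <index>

first_bad_hop = 1

check 1→ d=(0,-1) cyc+3: BAD: Y-move but x=4≠0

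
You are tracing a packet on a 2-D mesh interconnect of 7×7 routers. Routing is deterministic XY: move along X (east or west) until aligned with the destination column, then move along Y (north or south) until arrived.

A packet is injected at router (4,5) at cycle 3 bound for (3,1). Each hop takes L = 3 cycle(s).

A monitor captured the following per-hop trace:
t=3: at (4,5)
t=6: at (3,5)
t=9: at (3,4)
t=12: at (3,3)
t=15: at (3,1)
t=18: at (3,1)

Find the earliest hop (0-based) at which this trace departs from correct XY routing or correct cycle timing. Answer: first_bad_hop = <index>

first_bad_hop = 4

check 1→ d=(-1,0) cyc+3: ok
check 2→ d=(0,-1) cyc+3: ok
check 3→ d=(0,-1) cyc+3: ok
check 4→ d=(0,-2) cyc+3: BAD: non-unit step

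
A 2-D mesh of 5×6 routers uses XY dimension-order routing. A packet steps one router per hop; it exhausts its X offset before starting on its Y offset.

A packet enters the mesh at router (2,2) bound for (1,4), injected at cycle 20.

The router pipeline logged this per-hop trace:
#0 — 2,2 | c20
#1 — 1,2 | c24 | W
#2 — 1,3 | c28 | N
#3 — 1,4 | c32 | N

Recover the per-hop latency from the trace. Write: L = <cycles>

L = 4

Between hops 0 and 1 the cycle counter advances 24 − 20 = 4.
That increment is L by definition: L = 4.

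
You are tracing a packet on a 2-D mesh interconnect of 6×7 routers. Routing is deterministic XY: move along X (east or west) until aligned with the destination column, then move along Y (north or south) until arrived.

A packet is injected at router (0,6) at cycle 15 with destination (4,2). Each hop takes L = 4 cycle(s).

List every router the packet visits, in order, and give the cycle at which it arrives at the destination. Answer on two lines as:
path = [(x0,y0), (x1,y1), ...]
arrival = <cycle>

hop 0: (0,6) @ cyc 15
hop 1: (1,6) @ cyc 19  [E]
hop 2: (2,6) @ cyc 23  [E]
hop 3: (3,6) @ cyc 27  [E]
hop 4: (4,6) @ cyc 31  [E]
hop 5: (4,5) @ cyc 35  [S]
hop 6: (4,4) @ cyc 39  [S]
hop 7: (4,3) @ cyc 43  [S]
hop 8: (4,2) @ cyc 47  [S]

path = [(0,6), (1,6), (2,6), (3,6), (4,6), (4,5), (4,4), (4,3), (4,2)]
arrival = 47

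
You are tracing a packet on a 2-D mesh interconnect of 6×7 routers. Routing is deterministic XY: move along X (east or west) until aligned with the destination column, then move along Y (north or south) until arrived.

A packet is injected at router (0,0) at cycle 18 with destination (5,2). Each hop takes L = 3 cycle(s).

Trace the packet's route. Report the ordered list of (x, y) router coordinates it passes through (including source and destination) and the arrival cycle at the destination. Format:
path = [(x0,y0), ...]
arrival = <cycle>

path = [(0,0), (1,0), (2,0), (3,0), (4,0), (5,0), (5,1), (5,2)]
arrival = 39

[0] x=0 y=0 t=18
[1] x=1 y=0 t=21 →E
[2] x=2 y=0 t=24 →E
[3] x=3 y=0 t=27 →E
[4] x=4 y=0 t=30 →E
[5] x=5 y=0 t=33 →E
[6] x=5 y=1 t=36 →N
[7] x=5 y=2 t=39 →N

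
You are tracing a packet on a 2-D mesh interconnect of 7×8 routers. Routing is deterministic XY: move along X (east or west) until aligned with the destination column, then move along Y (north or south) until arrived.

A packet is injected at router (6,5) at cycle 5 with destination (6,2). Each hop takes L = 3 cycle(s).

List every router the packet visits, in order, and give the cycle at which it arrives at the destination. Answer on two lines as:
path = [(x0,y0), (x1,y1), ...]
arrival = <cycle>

hop 0: (6,5) @ cyc 5
hop 1: (6,4) @ cyc 8  [S]
hop 2: (6,3) @ cyc 11  [S]
hop 3: (6,2) @ cyc 14  [S]

path = [(6,5), (6,4), (6,3), (6,2)]
arrival = 14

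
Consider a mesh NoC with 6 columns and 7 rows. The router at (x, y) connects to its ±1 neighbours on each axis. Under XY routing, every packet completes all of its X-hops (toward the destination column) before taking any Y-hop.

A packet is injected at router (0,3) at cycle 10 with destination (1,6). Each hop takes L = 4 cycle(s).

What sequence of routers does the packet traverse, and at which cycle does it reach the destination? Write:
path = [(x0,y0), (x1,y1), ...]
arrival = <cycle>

path = [(0,3), (1,3), (1,4), (1,5), (1,6)]
arrival = 26

hop 0: (0,3) @ cyc 10
hop 1: (1,3) @ cyc 14  [E]
hop 2: (1,4) @ cyc 18  [N]
hop 3: (1,5) @ cyc 22  [N]
hop 4: (1,6) @ cyc 26  [N]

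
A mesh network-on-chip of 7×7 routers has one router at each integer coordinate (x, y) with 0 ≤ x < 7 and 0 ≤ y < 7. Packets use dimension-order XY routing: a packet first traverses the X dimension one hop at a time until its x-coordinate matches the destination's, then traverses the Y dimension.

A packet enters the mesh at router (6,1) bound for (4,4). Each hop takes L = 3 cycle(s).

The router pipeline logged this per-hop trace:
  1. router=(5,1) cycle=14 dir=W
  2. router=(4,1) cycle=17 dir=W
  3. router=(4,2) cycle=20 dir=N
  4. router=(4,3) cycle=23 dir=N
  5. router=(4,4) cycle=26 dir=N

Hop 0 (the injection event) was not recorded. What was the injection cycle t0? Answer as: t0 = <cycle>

cyc[1] = 14 and cyc[k] = t0 + k·L for every k.
So t0 = 14 − 1·3 = 11.

t0 = 11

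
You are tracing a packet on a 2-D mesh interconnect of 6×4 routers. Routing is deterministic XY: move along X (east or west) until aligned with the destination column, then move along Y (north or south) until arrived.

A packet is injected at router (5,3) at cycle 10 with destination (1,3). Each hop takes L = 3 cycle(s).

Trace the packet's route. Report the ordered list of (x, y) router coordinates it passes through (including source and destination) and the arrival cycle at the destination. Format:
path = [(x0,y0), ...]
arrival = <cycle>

path = [(5,3), (4,3), (3,3), (2,3), (1,3)]
arrival = 22

[0] x=5 y=3 t=10
[1] x=4 y=3 t=13 →W
[2] x=3 y=3 t=16 →W
[3] x=2 y=3 t=19 →W
[4] x=1 y=3 t=22 →W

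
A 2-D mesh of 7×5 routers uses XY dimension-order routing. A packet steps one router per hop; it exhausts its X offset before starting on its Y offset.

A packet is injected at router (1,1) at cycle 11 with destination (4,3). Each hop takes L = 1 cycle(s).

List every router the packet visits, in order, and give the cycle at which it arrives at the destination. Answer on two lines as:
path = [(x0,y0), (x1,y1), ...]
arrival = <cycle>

path = [(1,1), (2,1), (3,1), (4,1), (4,2), (4,3)]
arrival = 16

  0. router=(1,1) cycle=11 (inject)
  1. router=(2,1) cycle=12 dir=E
  2. router=(3,1) cycle=13 dir=E
  3. router=(4,1) cycle=14 dir=E
  4. router=(4,2) cycle=15 dir=N
  5. router=(4,3) cycle=16 dir=N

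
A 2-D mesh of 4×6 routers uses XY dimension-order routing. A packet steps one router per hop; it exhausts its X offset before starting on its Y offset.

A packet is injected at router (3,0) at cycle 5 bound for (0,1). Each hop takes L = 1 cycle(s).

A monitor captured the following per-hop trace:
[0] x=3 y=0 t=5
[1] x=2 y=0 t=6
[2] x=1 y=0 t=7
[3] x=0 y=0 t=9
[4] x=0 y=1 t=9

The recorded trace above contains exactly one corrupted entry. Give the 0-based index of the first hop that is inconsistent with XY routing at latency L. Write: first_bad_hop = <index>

[1] (-1,+0) / 1c ⇒ ok
[2] (-1,+0) / 1c ⇒ ok
[3] (-1,+0) / 2c ⇒ BAD: Δcyc=2≠L

first_bad_hop = 3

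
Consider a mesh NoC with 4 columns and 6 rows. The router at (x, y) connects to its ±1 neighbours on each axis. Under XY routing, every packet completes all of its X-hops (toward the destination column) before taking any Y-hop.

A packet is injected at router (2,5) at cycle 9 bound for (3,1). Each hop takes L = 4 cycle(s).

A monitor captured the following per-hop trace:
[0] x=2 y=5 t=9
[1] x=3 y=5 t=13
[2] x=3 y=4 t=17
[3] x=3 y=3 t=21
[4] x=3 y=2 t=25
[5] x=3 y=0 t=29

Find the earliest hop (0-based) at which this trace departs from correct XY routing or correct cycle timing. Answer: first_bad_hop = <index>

  1: Δx=+1 Δy=+0 Δt=4 [ok]
  2: Δx=+0 Δy=-1 Δt=4 [ok]
  3: Δx=+0 Δy=-1 Δt=4 [ok]
  4: Δx=+0 Δy=-1 Δt=4 [ok]
  5: Δx=+0 Δy=-2 Δt=4 [BAD: non-unit step]

first_bad_hop = 5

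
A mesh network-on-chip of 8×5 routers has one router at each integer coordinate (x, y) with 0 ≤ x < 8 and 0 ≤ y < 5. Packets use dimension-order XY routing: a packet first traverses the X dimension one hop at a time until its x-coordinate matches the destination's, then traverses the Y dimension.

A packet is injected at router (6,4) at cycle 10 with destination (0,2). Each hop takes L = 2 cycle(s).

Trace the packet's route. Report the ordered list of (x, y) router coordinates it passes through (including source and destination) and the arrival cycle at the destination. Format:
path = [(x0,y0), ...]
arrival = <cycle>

path = [(6,4), (5,4), (4,4), (3,4), (2,4), (1,4), (0,4), (0,3), (0,2)]
arrival = 26

t=10: at (6,4)
t=12: at (5,4) after W
t=14: at (4,4) after W
t=16: at (3,4) after W
t=18: at (2,4) after W
t=20: at (1,4) after W
t=22: at (0,4) after W
t=24: at (0,3) after S
t=26: at (0,2) after S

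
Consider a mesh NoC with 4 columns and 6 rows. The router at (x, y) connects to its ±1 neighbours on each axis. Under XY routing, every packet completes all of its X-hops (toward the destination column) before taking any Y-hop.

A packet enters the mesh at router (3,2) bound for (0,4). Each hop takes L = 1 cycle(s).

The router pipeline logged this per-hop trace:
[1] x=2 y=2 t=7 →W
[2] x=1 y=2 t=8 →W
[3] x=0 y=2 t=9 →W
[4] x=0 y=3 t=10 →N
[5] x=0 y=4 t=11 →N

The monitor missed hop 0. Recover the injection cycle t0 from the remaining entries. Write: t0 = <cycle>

Hop 1 reached at cycle 7; hop k is at t0 + k·L.
Subtract one hop: t0 = 7 − 1 = 6.

t0 = 6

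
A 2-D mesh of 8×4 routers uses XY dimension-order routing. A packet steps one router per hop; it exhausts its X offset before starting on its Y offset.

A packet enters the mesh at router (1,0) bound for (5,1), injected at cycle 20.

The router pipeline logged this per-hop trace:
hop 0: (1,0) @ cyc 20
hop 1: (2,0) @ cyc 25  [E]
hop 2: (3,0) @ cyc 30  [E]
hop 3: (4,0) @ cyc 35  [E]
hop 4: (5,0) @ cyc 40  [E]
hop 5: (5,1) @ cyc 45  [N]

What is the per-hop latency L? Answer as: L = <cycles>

L = 5

cyc[1] − cyc[0] = 25 − 20 = 5.
That increment is L by definition: L = 5.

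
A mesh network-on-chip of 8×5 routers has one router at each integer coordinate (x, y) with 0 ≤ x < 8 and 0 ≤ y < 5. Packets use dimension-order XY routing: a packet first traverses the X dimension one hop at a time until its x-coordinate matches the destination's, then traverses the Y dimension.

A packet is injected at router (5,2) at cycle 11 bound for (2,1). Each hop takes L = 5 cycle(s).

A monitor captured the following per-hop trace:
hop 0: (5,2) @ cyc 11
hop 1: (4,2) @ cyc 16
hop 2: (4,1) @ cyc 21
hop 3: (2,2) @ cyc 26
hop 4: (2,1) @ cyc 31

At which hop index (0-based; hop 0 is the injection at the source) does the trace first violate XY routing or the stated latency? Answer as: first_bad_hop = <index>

first_bad_hop = 2

  1: Δx=-1 Δy=+0 Δt=5 [ok]
  2: Δx=+0 Δy=-1 Δt=5 [BAD: Y-move but x=4≠2]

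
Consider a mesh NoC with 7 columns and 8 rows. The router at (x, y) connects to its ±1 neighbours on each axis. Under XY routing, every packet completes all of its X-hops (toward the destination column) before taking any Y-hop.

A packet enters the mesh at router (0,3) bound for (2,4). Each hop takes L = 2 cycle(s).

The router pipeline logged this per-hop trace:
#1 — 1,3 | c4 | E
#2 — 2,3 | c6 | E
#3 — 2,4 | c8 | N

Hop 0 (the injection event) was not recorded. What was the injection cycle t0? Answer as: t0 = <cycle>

t0 = 2

At hop 1 the cycle is 4; in general cyc_k = t0 + kL.
Therefore t0 = 4 − L = 2.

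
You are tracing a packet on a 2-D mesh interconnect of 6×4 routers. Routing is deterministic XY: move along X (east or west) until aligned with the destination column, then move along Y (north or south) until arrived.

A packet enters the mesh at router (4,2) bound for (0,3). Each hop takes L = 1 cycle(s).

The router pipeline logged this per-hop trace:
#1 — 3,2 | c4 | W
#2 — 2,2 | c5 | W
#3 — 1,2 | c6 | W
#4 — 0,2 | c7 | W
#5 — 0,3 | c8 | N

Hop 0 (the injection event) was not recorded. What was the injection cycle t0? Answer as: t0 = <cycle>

At hop 1 the cycle is 4; in general cyc_k = t0 + kL.
Subtract one hop: t0 = 4 − 1 = 3.

t0 = 3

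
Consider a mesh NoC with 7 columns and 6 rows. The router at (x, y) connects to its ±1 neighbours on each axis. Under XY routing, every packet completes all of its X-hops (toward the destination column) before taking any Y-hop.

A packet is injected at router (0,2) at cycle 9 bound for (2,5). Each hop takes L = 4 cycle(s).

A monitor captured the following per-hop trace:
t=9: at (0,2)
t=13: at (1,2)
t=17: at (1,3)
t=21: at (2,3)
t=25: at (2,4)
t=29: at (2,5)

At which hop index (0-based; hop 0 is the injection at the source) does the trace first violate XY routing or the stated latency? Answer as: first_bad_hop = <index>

first_bad_hop = 2

[1] (+1,+0) / 4c ⇒ ok
[2] (+0,+1) / 4c ⇒ BAD: Y-move but x=1≠2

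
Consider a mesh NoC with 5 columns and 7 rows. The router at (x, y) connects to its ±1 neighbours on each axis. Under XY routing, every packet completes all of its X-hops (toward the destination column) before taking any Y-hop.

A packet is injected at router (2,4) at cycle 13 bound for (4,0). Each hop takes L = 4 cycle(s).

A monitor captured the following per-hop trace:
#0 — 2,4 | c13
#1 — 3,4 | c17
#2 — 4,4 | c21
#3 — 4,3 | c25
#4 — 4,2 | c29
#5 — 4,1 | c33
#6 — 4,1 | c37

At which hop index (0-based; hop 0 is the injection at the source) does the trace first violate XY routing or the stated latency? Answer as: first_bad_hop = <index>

  1: Δx=+1 Δy=+0 Δt=4 [ok]
  2: Δx=+1 Δy=+0 Δt=4 [ok]
  3: Δx=+0 Δy=-1 Δt=4 [ok]
  4: Δx=+0 Δy=-1 Δt=4 [ok]
  5: Δx=+0 Δy=-1 Δt=4 [ok]
  6: Δx=+0 Δy=+0 Δt=4 [BAD: non-unit step]

first_bad_hop = 6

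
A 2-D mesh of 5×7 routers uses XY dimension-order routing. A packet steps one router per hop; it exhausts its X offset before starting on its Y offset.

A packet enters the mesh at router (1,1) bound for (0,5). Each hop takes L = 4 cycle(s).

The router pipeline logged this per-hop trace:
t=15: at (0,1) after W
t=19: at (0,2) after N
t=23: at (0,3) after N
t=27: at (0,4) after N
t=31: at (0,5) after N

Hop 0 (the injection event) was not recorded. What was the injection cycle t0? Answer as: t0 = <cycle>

cyc[1] = 15 and cyc[k] = t0 + k·L for every k.
So t0 = 15 − 1·4 = 11.

t0 = 11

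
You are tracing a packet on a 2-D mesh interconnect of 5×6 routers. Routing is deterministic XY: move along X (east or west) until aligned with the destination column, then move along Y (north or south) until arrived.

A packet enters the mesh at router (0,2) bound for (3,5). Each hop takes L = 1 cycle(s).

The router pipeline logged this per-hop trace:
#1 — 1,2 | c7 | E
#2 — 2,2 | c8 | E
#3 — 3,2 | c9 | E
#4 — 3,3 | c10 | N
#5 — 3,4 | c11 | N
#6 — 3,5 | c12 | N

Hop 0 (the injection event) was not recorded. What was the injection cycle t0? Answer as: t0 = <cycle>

The first recorded entry is hop 1 at cycle 7.
t0 = cyc[1] − L = 7 − 1 = 6.

t0 = 6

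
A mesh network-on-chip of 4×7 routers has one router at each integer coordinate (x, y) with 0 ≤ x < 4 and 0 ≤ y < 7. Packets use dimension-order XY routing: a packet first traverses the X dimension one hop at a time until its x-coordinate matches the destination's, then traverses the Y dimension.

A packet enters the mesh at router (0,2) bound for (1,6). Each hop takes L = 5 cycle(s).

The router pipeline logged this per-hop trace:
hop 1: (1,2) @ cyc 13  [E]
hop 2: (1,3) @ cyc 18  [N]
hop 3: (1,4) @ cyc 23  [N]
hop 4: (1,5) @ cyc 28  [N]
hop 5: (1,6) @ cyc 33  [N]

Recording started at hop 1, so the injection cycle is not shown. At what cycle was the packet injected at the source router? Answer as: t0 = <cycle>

t0 = 8

The first recorded entry is hop 1 at cycle 13.
Therefore t0 = 13 − L = 8.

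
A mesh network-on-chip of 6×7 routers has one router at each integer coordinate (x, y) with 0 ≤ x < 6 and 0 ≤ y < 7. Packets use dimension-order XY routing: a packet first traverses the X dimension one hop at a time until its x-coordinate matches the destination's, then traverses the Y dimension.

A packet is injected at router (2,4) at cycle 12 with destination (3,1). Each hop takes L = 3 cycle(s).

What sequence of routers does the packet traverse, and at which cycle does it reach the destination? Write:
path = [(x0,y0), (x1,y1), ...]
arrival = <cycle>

src (2,4)  cyc=12
E→(3,4)  cyc=15
S→(3,3)  cyc=18
S→(3,2)  cyc=21
S→(3,1)  cyc=24

path = [(2,4), (3,4), (3,3), (3,2), (3,1)]
arrival = 24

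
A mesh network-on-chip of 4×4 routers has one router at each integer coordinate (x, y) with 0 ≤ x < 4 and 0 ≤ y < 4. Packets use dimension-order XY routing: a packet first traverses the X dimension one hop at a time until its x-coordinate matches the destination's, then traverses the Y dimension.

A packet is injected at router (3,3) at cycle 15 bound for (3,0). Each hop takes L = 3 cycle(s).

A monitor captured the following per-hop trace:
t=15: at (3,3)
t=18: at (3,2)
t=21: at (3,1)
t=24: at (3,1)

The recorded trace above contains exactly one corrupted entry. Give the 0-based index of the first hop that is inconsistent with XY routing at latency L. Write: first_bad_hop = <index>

[1] (+0,-1) / 3c ⇒ ok
[2] (+0,-1) / 3c ⇒ ok
[3] (+0,+0) / 3c ⇒ BAD: non-unit step

first_bad_hop = 3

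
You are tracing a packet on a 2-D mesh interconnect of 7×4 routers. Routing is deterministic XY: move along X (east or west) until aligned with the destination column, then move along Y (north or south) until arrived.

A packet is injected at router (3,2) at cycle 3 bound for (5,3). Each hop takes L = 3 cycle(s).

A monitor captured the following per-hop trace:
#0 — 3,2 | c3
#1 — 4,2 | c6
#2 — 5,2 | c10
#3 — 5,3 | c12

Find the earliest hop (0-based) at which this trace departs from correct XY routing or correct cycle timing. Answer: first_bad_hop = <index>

hop 1: step (+1,+0), +3 cyc — ok
hop 2: step (+1,+0), +4 cyc — BAD: Δcyc=4≠L

first_bad_hop = 2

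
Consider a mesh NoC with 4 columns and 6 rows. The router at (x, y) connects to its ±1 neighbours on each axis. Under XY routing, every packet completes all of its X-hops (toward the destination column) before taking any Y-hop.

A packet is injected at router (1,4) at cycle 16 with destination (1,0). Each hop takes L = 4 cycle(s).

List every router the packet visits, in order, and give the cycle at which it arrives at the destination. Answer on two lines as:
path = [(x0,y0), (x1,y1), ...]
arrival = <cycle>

src (1,4)  cyc=16
S→(1,3)  cyc=20
S→(1,2)  cyc=24
S→(1,1)  cyc=28
S→(1,0)  cyc=32

path = [(1,4), (1,3), (1,2), (1,1), (1,0)]
arrival = 32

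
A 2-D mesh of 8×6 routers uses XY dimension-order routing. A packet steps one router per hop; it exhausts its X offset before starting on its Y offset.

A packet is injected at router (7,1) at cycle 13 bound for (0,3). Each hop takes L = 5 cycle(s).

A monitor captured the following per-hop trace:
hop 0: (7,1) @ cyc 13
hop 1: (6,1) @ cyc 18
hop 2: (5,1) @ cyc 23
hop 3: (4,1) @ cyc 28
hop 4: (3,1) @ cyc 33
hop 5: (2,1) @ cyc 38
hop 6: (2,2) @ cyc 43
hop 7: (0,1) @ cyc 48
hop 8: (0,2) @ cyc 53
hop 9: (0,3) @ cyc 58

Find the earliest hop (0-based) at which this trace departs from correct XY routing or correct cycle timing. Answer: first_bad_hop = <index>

hop 1: step (-1,+0), +5 cyc — ok
hop 2: step (-1,+0), +5 cyc — ok
hop 3: step (-1,+0), +5 cyc — ok
hop 4: step (-1,+0), +5 cyc — ok
hop 5: step (-1,+0), +5 cyc — ok
hop 6: step (+0,+1), +5 cyc — BAD: Y-move but x=2≠0

first_bad_hop = 6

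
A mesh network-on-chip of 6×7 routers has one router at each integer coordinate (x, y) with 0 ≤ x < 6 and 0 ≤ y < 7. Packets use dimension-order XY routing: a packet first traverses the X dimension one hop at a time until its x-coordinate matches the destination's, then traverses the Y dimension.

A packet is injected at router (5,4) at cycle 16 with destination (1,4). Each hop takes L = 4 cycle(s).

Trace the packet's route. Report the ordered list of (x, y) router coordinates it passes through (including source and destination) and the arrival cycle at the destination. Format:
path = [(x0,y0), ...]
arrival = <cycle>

#0 — 5,4 | c16
#1 — 4,4 | c20 | W
#2 — 3,4 | c24 | W
#3 — 2,4 | c28 | W
#4 — 1,4 | c32 | W

path = [(5,4), (4,4), (3,4), (2,4), (1,4)]
arrival = 32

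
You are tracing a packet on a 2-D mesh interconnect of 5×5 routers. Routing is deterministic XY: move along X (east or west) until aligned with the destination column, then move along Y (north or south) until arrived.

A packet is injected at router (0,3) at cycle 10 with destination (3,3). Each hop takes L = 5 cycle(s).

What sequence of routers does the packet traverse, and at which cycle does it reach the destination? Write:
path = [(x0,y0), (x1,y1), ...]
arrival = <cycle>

path = [(0,3), (1,3), (2,3), (3,3)]
arrival = 25

  0. router=(0,3) cycle=10 (inject)
  1. router=(1,3) cycle=15 dir=E
  2. router=(2,3) cycle=20 dir=E
  3. router=(3,3) cycle=25 dir=E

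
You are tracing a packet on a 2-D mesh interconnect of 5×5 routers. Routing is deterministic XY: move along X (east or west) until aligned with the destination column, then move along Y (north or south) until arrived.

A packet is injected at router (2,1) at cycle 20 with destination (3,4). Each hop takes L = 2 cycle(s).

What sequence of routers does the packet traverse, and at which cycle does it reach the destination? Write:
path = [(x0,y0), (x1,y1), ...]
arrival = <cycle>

path = [(2,1), (3,1), (3,2), (3,3), (3,4)]
arrival = 28

hop 0: (2,1) @ cyc 20
hop 1: (3,1) @ cyc 22  [E]
hop 2: (3,2) @ cyc 24  [N]
hop 3: (3,3) @ cyc 26  [N]
hop 4: (3,4) @ cyc 28  [N]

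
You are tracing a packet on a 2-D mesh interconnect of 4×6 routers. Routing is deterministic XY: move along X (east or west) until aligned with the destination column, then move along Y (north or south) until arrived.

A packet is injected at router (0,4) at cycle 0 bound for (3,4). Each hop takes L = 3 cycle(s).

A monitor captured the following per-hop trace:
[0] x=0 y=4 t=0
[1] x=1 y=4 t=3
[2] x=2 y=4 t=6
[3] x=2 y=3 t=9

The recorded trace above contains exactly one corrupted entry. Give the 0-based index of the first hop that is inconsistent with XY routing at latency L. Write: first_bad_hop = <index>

first_bad_hop = 3

hop 1: step (+1,+0), +3 cyc — ok
hop 2: step (+1,+0), +3 cyc — ok
hop 3: step (+0,-1), +3 cyc — BAD: Y-move but x=2≠3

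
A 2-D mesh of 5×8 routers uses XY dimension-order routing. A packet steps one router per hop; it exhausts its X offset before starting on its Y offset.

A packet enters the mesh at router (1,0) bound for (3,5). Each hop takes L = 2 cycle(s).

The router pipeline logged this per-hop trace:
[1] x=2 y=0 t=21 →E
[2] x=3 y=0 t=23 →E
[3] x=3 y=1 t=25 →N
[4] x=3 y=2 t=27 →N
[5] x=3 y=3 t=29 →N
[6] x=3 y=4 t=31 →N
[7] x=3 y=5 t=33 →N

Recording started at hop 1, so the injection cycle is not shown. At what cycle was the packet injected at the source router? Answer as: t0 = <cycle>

The first recorded entry is hop 1 at cycle 21.
Subtract one hop: t0 = 21 − 2 = 19.

t0 = 19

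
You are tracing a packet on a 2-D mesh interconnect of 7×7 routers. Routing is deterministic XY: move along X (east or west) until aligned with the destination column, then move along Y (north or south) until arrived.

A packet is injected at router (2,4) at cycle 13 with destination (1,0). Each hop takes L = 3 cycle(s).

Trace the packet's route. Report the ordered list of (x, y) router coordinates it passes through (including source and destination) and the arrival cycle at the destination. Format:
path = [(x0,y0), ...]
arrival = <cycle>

src (2,4)  cyc=13
W→(1,4)  cyc=16
S→(1,3)  cyc=19
S→(1,2)  cyc=22
S→(1,1)  cyc=25
S→(1,0)  cyc=28

path = [(2,4), (1,4), (1,3), (1,2), (1,1), (1,0)]
arrival = 28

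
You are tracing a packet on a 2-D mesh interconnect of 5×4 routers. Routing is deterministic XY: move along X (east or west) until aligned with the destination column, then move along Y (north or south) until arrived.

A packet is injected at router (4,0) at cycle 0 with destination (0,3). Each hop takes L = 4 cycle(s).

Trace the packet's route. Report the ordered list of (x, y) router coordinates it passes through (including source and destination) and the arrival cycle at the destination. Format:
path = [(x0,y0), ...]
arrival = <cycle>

path = [(4,0), (3,0), (2,0), (1,0), (0,0), (0,1), (0,2), (0,3)]
arrival = 28

#0 — 4,0 | c0
#1 — 3,0 | c4 | W
#2 — 2,0 | c8 | W
#3 — 1,0 | c12 | W
#4 — 0,0 | c16 | W
#5 — 0,1 | c20 | N
#6 — 0,2 | c24 | N
#7 — 0,3 | c28 | N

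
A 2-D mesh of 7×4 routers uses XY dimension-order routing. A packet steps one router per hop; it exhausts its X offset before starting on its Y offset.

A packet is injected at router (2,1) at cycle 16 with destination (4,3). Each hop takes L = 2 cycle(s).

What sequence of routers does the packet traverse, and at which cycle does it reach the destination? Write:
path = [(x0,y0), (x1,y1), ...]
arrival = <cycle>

  0. router=(2,1) cycle=16 (inject)
  1. router=(3,1) cycle=18 dir=E
  2. router=(4,1) cycle=20 dir=E
  3. router=(4,2) cycle=22 dir=N
  4. router=(4,3) cycle=24 dir=N

path = [(2,1), (3,1), (4,1), (4,2), (4,3)]
arrival = 24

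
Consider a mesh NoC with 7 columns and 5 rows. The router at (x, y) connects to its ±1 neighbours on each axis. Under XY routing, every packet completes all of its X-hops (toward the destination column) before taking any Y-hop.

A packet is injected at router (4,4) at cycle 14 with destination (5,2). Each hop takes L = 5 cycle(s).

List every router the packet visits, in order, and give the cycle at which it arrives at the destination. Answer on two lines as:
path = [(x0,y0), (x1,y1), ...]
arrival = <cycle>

t=14: at (4,4)
t=19: at (5,4) after E
t=24: at (5,3) after S
t=29: at (5,2) after S

path = [(4,4), (5,4), (5,3), (5,2)]
arrival = 29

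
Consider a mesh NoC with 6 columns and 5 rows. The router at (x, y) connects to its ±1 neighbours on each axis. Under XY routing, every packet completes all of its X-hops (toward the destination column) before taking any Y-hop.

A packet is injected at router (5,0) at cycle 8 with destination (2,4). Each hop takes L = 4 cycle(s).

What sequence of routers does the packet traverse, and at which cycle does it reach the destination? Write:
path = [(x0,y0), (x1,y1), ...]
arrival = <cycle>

#0 — 5,0 | c8
#1 — 4,0 | c12 | W
#2 — 3,0 | c16 | W
#3 — 2,0 | c20 | W
#4 — 2,1 | c24 | N
#5 — 2,2 | c28 | N
#6 — 2,3 | c32 | N
#7 — 2,4 | c36 | N

path = [(5,0), (4,0), (3,0), (2,0), (2,1), (2,2), (2,3), (2,4)]
arrival = 36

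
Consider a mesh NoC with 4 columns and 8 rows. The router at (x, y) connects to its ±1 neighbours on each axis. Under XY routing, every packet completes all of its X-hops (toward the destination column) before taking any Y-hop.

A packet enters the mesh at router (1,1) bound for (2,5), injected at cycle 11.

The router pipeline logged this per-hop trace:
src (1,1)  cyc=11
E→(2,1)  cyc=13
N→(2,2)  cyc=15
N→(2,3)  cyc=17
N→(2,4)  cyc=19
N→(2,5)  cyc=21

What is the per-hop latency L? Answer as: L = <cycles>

Between hops 0 and 1 the cycle counter advances 13 − 11 = 2.
Each hop adds L, hence L = 2.

L = 2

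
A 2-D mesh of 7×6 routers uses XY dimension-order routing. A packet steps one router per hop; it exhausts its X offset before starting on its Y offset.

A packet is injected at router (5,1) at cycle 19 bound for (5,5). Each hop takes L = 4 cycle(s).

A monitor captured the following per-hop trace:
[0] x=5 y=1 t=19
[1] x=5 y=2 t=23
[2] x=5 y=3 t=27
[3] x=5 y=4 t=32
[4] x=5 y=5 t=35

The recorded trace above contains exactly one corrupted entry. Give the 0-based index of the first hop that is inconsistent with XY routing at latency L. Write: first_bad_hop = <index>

check 1→ d=(0,1) cyc+4: ok
check 2→ d=(0,1) cyc+4: ok
check 3→ d=(0,1) cyc+5: BAD: Δcyc=5≠L

first_bad_hop = 3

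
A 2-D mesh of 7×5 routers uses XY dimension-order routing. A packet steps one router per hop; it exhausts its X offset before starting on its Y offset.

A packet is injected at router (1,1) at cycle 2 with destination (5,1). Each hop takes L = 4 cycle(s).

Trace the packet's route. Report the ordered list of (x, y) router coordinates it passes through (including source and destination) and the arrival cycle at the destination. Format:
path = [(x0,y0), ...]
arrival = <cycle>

path = [(1,1), (2,1), (3,1), (4,1), (5,1)]
arrival = 18

  0. router=(1,1) cycle=2 (inject)
  1. router=(2,1) cycle=6 dir=E
  2. router=(3,1) cycle=10 dir=E
  3. router=(4,1) cycle=14 dir=E
  4. router=(5,1) cycle=18 dir=E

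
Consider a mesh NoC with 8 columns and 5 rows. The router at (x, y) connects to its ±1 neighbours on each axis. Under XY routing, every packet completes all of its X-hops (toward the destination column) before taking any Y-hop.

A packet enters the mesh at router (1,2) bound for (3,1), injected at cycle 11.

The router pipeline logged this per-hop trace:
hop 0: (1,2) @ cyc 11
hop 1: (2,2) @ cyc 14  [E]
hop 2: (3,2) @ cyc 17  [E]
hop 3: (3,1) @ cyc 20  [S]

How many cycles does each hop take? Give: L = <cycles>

L = 3

From hop 0 (11) to hop 1 (14): +3 cycles.
Each hop adds L, hence L = 3.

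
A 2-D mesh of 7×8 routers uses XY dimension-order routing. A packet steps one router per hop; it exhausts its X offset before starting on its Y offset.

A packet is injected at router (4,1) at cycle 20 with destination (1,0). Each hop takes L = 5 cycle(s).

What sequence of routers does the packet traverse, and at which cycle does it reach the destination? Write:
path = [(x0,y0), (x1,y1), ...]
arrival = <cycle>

path = [(4,1), (3,1), (2,1), (1,1), (1,0)]
arrival = 40

hop 0: (4,1) @ cyc 20
hop 1: (3,1) @ cyc 25  [W]
hop 2: (2,1) @ cyc 30  [W]
hop 3: (1,1) @ cyc 35  [W]
hop 4: (1,0) @ cyc 40  [S]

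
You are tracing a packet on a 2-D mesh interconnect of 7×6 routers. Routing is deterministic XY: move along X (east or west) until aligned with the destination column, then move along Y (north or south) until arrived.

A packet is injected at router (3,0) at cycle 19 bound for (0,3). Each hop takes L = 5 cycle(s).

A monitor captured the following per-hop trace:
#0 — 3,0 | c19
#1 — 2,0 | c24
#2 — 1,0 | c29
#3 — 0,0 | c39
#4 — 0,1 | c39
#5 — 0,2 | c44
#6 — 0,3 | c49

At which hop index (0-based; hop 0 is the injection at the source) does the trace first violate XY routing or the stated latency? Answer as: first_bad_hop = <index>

first_bad_hop = 3

check 1→ d=(-1,0) cyc+5: ok
check 2→ d=(-1,0) cyc+5: ok
check 3→ d=(-1,0) cyc+10: BAD: Δcyc=10≠L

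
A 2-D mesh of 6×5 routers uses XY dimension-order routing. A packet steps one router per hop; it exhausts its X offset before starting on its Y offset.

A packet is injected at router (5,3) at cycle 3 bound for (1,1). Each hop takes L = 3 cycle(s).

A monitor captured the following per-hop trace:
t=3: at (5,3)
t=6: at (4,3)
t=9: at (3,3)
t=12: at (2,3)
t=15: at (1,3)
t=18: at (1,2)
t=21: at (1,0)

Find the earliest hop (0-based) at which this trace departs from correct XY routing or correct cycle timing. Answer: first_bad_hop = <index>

[1] (-1,+0) / 3c ⇒ ok
[2] (-1,+0) / 3c ⇒ ok
[3] (-1,+0) / 3c ⇒ ok
[4] (-1,+0) / 3c ⇒ ok
[5] (+0,-1) / 3c ⇒ ok
[6] (+0,-2) / 3c ⇒ BAD: non-unit step

first_bad_hop = 6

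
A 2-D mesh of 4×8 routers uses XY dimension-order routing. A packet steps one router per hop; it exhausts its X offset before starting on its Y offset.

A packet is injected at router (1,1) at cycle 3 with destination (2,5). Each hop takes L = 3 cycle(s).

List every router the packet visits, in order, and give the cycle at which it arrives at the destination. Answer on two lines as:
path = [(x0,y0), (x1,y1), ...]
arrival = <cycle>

path = [(1,1), (2,1), (2,2), (2,3), (2,4), (2,5)]
arrival = 18

hop 0: (1,1) @ cyc 3
hop 1: (2,1) @ cyc 6  [E]
hop 2: (2,2) @ cyc 9  [N]
hop 3: (2,3) @ cyc 12  [N]
hop 4: (2,4) @ cyc 15  [N]
hop 5: (2,5) @ cyc 18  [N]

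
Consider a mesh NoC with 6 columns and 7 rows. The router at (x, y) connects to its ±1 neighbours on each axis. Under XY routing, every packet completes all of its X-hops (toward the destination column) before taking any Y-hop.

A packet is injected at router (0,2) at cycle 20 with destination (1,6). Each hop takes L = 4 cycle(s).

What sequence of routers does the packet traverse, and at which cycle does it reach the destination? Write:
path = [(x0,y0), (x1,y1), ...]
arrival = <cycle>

[0] x=0 y=2 t=20
[1] x=1 y=2 t=24 →E
[2] x=1 y=3 t=28 →N
[3] x=1 y=4 t=32 →N
[4] x=1 y=5 t=36 →N
[5] x=1 y=6 t=40 →N

path = [(0,2), (1,2), (1,3), (1,4), (1,5), (1,6)]
arrival = 40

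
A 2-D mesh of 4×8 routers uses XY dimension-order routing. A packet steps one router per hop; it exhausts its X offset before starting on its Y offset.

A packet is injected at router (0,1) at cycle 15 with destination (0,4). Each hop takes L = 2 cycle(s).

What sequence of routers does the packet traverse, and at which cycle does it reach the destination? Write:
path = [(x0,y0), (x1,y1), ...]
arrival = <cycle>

path = [(0,1), (0,2), (0,3), (0,4)]
arrival = 21

#0 — 0,1 | c15
#1 — 0,2 | c17 | N
#2 — 0,3 | c19 | N
#3 — 0,4 | c21 | N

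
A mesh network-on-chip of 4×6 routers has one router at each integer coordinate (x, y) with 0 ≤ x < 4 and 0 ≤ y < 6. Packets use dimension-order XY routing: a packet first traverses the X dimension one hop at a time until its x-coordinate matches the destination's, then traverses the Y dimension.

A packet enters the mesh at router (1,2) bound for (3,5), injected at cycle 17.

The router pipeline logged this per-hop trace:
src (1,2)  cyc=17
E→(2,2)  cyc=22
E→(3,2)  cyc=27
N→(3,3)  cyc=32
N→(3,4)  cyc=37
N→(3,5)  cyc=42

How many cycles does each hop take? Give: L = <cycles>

From hop 0 (17) to hop 1 (22): +5 cycles.
One hop costs L cycles, so L = 5.

L = 5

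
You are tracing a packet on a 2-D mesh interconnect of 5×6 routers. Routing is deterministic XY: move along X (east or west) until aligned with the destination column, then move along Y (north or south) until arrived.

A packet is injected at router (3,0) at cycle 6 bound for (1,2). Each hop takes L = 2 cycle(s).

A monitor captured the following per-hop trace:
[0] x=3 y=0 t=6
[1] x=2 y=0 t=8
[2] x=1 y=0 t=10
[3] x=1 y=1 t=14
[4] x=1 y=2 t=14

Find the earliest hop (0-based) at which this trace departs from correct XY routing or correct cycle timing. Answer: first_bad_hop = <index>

[1] (-1,+0) / 2c ⇒ ok
[2] (-1,+0) / 2c ⇒ ok
[3] (+0,+1) / 4c ⇒ BAD: Δcyc=4≠L

first_bad_hop = 3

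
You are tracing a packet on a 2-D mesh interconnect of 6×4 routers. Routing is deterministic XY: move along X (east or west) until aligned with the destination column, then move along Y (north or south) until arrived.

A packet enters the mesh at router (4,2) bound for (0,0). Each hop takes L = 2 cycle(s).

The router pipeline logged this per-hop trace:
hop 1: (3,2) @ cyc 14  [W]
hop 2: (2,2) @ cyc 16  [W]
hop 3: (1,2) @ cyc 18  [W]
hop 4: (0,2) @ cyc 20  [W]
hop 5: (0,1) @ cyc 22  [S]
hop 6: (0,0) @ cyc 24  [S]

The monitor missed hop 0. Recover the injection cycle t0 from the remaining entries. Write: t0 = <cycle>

t0 = 12

cyc[1] = 14 and cyc[k] = t0 + k·L for every k.
t0 = cyc[1] − L = 14 − 2 = 12.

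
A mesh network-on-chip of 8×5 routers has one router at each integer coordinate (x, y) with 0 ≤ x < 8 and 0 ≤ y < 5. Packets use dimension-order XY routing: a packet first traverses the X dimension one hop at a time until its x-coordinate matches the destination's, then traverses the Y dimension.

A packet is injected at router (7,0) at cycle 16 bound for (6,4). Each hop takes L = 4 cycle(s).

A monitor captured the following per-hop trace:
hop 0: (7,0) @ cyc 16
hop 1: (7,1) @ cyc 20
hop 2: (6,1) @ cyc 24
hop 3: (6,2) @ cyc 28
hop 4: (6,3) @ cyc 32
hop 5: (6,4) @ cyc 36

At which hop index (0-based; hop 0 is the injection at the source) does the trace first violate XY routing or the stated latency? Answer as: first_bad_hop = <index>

check 1→ d=(0,1) cyc+4: BAD: Y-move but x=7≠6

first_bad_hop = 1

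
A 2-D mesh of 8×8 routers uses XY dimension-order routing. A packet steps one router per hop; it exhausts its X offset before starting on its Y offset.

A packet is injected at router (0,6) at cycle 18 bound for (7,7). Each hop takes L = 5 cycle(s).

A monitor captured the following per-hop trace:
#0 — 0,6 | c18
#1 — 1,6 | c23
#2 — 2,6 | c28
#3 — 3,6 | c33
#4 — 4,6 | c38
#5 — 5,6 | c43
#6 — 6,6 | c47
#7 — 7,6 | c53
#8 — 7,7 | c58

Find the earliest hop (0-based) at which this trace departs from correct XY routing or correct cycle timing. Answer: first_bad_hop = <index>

first_bad_hop = 6

  1: Δx=+1 Δy=+0 Δt=5 [ok]
  2: Δx=+1 Δy=+0 Δt=5 [ok]
  3: Δx=+1 Δy=+0 Δt=5 [ok]
  4: Δx=+1 Δy=+0 Δt=5 [ok]
  5: Δx=+1 Δy=+0 Δt=5 [ok]
  6: Δx=+1 Δy=+0 Δt=4 [BAD: Δcyc=4≠L]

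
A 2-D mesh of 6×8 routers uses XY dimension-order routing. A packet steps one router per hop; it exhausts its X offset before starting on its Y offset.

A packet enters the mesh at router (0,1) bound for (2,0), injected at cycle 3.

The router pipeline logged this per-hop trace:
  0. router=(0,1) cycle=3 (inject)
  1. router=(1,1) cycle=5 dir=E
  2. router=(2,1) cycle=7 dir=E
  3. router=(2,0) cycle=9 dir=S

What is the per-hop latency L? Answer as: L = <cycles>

L = 2

cyc[1] − cyc[0] = 5 − 3 = 2.
One hop costs L cycles, so L = 2.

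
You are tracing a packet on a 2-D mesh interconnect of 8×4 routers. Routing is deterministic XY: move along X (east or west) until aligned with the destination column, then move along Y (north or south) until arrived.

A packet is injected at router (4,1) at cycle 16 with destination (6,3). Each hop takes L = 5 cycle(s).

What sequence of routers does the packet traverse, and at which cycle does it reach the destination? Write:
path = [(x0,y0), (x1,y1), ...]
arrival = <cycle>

path = [(4,1), (5,1), (6,1), (6,2), (6,3)]
arrival = 36

t=16: at (4,1)
t=21: at (5,1) after E
t=26: at (6,1) after E
t=31: at (6,2) after N
t=36: at (6,3) after N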